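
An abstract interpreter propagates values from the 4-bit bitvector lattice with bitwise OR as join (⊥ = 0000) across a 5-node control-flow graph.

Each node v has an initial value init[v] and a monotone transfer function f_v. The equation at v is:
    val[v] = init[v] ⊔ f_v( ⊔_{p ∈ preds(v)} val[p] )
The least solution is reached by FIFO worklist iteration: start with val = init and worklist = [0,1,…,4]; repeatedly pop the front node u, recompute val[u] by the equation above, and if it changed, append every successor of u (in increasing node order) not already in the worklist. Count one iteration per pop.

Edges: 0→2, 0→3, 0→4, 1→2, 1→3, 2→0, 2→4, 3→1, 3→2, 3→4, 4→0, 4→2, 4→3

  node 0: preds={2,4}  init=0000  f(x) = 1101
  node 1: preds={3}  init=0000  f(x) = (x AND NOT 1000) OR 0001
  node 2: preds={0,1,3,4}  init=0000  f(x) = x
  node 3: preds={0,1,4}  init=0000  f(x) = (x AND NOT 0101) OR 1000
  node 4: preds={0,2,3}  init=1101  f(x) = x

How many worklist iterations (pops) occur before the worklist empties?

Iteration log — 8 steps:
  step 1. node 0  ⊔preds=1101  new=1101  old=0000  +wl: 
  step 2. node 1  ⊔preds=0000  new=0001  old=0000  +wl: 
  step 3. node 2  ⊔preds=1101  new=1101  old=0000  +wl: 0
  step 4. node 3  ⊔preds=1101  new=1000  old=0000  +wl: 1,2
  step 5. node 4  ⊔preds=1101  new=1101  stable
  step 6. node 0  ⊔preds=1101  new=1101  stable
  step 7. node 1  ⊔preds=1000  new=0001  stable
  step 8. node 2  ⊔preds=1101  new=1101  stable

Least fixpoint reached:
  node 0: 1101
  node 1: 0001
  node 2: 1101
  node 3: 1000
  node 4: 1101

8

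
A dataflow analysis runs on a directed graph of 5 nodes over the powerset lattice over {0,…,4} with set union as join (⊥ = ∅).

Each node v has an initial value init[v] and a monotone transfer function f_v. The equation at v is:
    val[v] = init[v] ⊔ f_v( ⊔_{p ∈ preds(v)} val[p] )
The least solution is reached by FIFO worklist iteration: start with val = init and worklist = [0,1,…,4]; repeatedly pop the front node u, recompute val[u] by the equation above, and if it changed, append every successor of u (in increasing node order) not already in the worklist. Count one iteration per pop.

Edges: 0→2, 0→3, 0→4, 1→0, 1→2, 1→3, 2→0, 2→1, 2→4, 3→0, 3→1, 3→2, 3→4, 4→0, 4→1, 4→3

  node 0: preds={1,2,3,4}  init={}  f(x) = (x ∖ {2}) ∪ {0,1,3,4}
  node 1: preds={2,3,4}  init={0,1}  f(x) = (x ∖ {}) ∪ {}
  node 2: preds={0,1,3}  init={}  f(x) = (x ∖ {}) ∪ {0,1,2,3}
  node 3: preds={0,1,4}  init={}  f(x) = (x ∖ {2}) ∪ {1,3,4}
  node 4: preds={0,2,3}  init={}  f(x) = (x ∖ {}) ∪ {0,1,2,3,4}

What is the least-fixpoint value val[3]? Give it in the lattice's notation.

{0,1,3,4}

Worklist (10 pops):
  #1 pop 0: in={0,1} → {0,1,3,4} (was {}); enqueue []
  #2 pop 1: in={} → {0,1} (no change)
  #3 pop 2: in={0,1,3,4} → {0,1,2,3,4} (was {}); enqueue [0,1]
  #4 pop 3: in={0,1,3,4} → {0,1,3,4} (was {}); enqueue [2]
  #5 pop 4: in={0,1,2,3,4} → {0,1,2,3,4} (was {}); enqueue [3]
  #6 pop 0: in={0,1,2,3,4} → {0,1,3,4} (no change)
  #7 pop 1: in={0,1,2,3,4} → {0,1,2,3,4} (was {0,1}); enqueue [0]
  #8 pop 2: in={0,1,2,3,4} → {0,1,2,3,4} (no change)
  #9 pop 3: in={0,1,2,3,4} → {0,1,3,4} (no change)
  #10 pop 0: in={0,1,2,3,4} → {0,1,3,4} (no change)

Fixpoint:
  val[0] = {0,1,3,4}
  val[1] = {0,1,2,3,4}
  val[2] = {0,1,2,3,4}
  val[3] = {0,1,3,4}
  val[4] = {0,1,2,3,4}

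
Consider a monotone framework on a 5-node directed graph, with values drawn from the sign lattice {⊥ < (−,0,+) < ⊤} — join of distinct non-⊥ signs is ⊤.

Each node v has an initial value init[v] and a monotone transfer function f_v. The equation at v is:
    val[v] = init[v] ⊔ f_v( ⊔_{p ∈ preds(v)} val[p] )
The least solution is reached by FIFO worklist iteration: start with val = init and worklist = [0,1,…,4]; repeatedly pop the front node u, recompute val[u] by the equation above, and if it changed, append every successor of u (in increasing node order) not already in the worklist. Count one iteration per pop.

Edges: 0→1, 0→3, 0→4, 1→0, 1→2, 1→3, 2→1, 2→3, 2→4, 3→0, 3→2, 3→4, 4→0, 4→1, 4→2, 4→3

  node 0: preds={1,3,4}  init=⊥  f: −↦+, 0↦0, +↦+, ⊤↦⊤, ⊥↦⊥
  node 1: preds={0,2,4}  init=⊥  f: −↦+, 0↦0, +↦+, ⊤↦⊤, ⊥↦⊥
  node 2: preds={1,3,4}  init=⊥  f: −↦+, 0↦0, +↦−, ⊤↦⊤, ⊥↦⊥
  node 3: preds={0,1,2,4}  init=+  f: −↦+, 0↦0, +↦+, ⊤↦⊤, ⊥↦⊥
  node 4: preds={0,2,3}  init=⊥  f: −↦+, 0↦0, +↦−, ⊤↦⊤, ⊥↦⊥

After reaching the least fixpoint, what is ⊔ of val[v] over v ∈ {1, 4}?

⊤

Worklist (12 pops):
  #1 pop 0: in=+ → + (was ⊥); enqueue []
  #2 pop 1: in=+ → + (was ⊥); enqueue [0]
  #3 pop 2: in=+ → − (was ⊥); enqueue [1]
  #4 pop 3: in=⊤ → ⊤ (was +); enqueue [2]
  #5 pop 4: in=⊤ → ⊤ (was ⊥); enqueue [3]
  #6 pop 0: in=⊤ → ⊤ (was +); enqueue [4]
  #7 pop 1: in=⊤ → ⊤ (was +); enqueue [0]
  #8 pop 2: in=⊤ → ⊤ (was −); enqueue [1]
  #9 pop 3: in=⊤ → ⊤ (no change)
  #10 pop 4: in=⊤ → ⊤ (no change)
  #11 pop 0: in=⊤ → ⊤ (no change)
  #12 pop 1: in=⊤ → ⊤ (no change)

Fixpoint:
  val[0] = ⊤
  val[1] = ⊤
  val[2] = ⊤
  val[3] = ⊤
  val[4] = ⊤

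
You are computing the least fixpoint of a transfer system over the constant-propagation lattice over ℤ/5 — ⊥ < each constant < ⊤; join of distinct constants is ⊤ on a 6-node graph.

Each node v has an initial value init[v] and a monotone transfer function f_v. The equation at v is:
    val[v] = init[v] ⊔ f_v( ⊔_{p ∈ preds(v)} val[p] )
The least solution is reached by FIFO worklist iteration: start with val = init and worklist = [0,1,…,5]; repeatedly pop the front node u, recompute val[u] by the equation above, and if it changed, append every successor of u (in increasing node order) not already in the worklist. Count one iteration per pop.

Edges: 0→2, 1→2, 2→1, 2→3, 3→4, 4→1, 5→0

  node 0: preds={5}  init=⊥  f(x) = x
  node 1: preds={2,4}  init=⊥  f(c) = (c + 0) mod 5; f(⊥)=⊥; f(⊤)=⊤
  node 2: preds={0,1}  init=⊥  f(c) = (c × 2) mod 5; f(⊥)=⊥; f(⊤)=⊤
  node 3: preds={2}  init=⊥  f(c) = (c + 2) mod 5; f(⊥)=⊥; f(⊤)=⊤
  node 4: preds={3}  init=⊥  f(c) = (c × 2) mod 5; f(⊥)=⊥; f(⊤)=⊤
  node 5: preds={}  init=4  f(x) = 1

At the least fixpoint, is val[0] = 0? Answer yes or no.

Iteration log — 13 steps:
  step 1. node 0  ⊔preds=4  new=4  old=⊥  +wl: 
  step 2. node 1  ⊔preds=⊥  new=⊥  stable
  step 3. node 2  ⊔preds=4  new=3  old=⊥  +wl: 1
  step 4. node 3  ⊔preds=3  new=0  old=⊥  +wl: 
  step 5. node 4  ⊔preds=0  new=0  old=⊥  +wl: 
  step 6. node 5  ⊔preds=⊥  new=⊤  old=4  +wl: 0
  step 7. node 1  ⊔preds=⊤  new=⊤  old=⊥  +wl: 2
  step 8. node 0  ⊔preds=⊤  new=⊤  old=4  +wl: 
  step 9. node 2  ⊔preds=⊤  new=⊤  old=3  +wl: 1,3
  step 10. node 1  ⊔preds=⊤  new=⊤  stable
  step 11. node 3  ⊔preds=⊤  new=⊤  old=0  +wl: 4
  step 12. node 4  ⊔preds=⊤  new=⊤  old=0  +wl: 1
  step 13. node 1  ⊔preds=⊤  new=⊤  stable

Least fixpoint reached:
  node 0: ⊤
  node 1: ⊤
  node 2: ⊤
  node 3: ⊤
  node 4: ⊤
  node 5: ⊤

no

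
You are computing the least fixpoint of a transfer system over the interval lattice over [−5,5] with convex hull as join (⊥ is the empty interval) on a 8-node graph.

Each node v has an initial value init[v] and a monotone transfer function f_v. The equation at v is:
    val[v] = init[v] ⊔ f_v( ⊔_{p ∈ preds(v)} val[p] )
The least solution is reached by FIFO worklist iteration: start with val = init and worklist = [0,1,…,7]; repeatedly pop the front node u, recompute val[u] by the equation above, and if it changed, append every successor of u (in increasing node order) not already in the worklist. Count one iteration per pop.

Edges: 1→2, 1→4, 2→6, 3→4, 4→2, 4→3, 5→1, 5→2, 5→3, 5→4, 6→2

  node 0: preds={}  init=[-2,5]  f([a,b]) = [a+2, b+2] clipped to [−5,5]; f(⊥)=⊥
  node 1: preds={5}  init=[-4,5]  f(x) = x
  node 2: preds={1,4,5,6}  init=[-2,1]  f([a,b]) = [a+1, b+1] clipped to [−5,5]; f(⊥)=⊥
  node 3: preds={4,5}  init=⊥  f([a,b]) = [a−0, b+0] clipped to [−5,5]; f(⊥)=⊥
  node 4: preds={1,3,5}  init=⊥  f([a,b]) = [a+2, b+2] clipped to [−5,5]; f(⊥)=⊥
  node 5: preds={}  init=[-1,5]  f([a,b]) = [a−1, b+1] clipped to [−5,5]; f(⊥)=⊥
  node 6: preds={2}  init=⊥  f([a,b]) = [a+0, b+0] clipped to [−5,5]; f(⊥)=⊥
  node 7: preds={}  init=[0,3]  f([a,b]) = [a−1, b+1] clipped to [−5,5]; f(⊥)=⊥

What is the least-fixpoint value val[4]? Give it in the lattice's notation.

Trace (11 dequeues):
  [1] u=0 | in ⊥ | out [-2,5] | ==
  [2] u=1 | in [-1,5] | out [-4,5] | ==
  [3] u=2 | in [-4,5] | out [-3,5] | prev [-2,1] | push {}
  [4] u=3 | in [-1,5] | out [-1,5] | prev ⊥ | push {}
  [5] u=4 | in [-4,5] | out [-2,5] | prev ⊥ | push {2,3}
  [6] u=5 | in ⊥ | out [-1,5] | ==
  [7] u=6 | in [-3,5] | out [-3,5] | prev ⊥ | push {}
  [8] u=7 | in ⊥ | out [0,3] | ==
  [9] u=2 | in [-4,5] | out [-3,5] | ==
  [10] u=3 | in [-2,5] | out [-2,5] | prev [-1,5] | push {4}
  [11] u=4 | in [-4,5] | out [-2,5] | ==

Converged values:
  [0] [-2,5]
  [1] [-4,5]
  [2] [-3,5]
  [3] [-2,5]
  [4] [-2,5]
  [5] [-1,5]
  [6] [-3,5]
  [7] [0,3]

[-2,5]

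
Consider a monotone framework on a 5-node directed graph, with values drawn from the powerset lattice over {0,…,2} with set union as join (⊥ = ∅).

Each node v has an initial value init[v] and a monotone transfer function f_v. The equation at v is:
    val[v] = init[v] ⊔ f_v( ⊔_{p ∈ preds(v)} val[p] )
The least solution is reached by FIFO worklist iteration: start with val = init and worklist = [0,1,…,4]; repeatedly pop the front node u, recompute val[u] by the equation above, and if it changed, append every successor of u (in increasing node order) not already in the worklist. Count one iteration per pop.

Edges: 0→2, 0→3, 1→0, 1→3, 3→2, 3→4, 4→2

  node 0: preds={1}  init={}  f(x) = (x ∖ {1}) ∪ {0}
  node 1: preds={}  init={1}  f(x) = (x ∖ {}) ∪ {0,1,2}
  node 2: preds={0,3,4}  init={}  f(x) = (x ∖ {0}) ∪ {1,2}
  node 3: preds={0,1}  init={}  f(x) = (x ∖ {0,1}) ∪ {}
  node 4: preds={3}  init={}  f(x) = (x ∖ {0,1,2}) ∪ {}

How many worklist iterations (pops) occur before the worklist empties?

Trace (8 dequeues):
  [1] u=0 | in {1} | out {0} | prev {} | push {}
  [2] u=1 | in {} | out {0,1,2} | prev {1} | push {0}
  [3] u=2 | in {0} | out {1,2} | prev {} | push {}
  [4] u=3 | in {0,1,2} | out {2} | prev {} | push {2}
  [5] u=4 | in {2} | out {} | ==
  [6] u=0 | in {0,1,2} | out {0,2} | prev {0} | push {3}
  [7] u=2 | in {0,2} | out {1,2} | ==
  [8] u=3 | in {0,1,2} | out {2} | ==

Converged values:
  [0] {0,2}
  [1] {0,1,2}
  [2] {1,2}
  [3] {2}
  [4] {}

8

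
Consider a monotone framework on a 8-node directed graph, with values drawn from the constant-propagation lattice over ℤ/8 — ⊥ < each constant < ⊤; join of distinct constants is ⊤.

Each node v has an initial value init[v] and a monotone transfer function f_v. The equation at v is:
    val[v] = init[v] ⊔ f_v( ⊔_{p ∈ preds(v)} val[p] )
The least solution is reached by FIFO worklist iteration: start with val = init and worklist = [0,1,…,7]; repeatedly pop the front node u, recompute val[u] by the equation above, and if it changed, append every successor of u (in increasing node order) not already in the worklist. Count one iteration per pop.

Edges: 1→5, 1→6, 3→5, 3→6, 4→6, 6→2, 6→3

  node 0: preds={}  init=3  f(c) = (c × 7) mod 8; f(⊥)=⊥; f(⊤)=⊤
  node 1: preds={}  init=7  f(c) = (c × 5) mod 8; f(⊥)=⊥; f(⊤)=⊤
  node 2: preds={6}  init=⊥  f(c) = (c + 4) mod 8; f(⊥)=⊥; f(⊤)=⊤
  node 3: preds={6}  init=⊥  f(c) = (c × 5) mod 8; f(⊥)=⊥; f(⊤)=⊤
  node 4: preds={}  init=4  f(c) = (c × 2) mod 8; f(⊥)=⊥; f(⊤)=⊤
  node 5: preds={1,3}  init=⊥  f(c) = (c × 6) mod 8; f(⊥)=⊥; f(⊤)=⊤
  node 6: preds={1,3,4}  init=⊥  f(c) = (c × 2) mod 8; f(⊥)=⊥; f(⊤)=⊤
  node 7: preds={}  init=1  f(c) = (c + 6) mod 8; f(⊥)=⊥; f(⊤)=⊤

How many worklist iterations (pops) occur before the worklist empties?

Trace (12 dequeues):
  [1] u=0 | in ⊥ | out 3 | ==
  [2] u=1 | in ⊥ | out 7 | ==
  [3] u=2 | in ⊥ | out ⊥ | ==
  [4] u=3 | in ⊥ | out ⊥ | ==
  [5] u=4 | in ⊥ | out 4 | ==
  [6] u=5 | in 7 | out 2 | prev ⊥ | push {}
  [7] u=6 | in ⊤ | out ⊤ | prev ⊥ | push {2,3}
  [8] u=7 | in ⊥ | out 1 | ==
  [9] u=2 | in ⊤ | out ⊤ | prev ⊥ | push {}
  [10] u=3 | in ⊤ | out ⊤ | prev ⊥ | push {5,6}
  [11] u=5 | in ⊤ | out ⊤ | prev 2 | push {}
  [12] u=6 | in ⊤ | out ⊤ | ==

Converged values:
  [0] 3
  [1] 7
  [2] ⊤
  [3] ⊤
  [4] 4
  [5] ⊤
  [6] ⊤
  [7] 1

12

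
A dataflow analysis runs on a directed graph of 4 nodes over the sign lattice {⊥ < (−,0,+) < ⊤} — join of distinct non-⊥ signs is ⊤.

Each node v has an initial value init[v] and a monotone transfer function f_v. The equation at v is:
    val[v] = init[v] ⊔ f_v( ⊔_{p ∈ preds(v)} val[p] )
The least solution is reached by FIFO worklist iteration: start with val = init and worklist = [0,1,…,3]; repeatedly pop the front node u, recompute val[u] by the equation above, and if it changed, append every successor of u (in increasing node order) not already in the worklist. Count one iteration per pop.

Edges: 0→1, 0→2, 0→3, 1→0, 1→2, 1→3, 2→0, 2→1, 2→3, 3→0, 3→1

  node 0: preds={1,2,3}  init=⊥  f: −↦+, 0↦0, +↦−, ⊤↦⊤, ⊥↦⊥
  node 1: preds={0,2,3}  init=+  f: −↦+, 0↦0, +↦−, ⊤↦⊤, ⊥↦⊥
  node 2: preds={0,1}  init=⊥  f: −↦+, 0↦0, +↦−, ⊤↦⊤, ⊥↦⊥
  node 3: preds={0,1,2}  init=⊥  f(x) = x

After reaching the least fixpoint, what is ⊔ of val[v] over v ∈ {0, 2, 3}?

Iteration log — 9 steps:
  step 1. node 0  ⊔preds=+  new=−  old=⊥  +wl: 
  step 2. node 1  ⊔preds=−  new=+  stable
  step 3. node 2  ⊔preds=⊤  new=⊤  old=⊥  +wl: 0,1
  step 4. node 3  ⊔preds=⊤  new=⊤  old=⊥  +wl: 
  step 5. node 0  ⊔preds=⊤  new=⊤  old=−  +wl: 2,3
  step 6. node 1  ⊔preds=⊤  new=⊤  old=+  +wl: 0
  step 7. node 2  ⊔preds=⊤  new=⊤  stable
  step 8. node 3  ⊔preds=⊤  new=⊤  stable
  step 9. node 0  ⊔preds=⊤  new=⊤  stable

Least fixpoint reached:
  node 0: ⊤
  node 1: ⊤
  node 2: ⊤
  node 3: ⊤

⊤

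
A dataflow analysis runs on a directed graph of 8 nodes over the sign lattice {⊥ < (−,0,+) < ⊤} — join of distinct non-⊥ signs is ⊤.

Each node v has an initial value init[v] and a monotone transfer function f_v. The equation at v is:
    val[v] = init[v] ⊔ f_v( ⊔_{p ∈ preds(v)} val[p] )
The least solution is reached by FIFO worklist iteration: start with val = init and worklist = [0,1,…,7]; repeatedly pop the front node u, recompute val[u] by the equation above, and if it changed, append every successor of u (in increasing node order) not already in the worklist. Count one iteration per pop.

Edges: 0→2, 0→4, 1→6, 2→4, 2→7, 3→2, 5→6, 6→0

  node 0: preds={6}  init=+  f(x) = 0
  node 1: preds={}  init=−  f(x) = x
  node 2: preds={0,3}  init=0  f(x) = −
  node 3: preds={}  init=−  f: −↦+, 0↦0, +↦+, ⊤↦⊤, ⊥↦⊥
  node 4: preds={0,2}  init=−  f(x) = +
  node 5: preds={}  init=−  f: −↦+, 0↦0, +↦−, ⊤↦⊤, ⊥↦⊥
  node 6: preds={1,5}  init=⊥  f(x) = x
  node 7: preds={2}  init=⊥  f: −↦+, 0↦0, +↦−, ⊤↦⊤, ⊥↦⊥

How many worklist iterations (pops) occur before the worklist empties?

9

Trace (9 dequeues):
  [1] u=0 | in ⊥ | out ⊤ | prev + | push {}
  [2] u=1 | in ⊥ | out − | ==
  [3] u=2 | in ⊤ | out ⊤ | prev 0 | push {}
  [4] u=3 | in ⊥ | out − | ==
  [5] u=4 | in ⊤ | out ⊤ | prev − | push {}
  [6] u=5 | in ⊥ | out − | ==
  [7] u=6 | in − | out − | prev ⊥ | push {0}
  [8] u=7 | in ⊤ | out ⊤ | prev ⊥ | push {}
  [9] u=0 | in − | out ⊤ | ==

Converged values:
  [0] ⊤
  [1] −
  [2] ⊤
  [3] −
  [4] ⊤
  [5] −
  [6] −
  [7] ⊤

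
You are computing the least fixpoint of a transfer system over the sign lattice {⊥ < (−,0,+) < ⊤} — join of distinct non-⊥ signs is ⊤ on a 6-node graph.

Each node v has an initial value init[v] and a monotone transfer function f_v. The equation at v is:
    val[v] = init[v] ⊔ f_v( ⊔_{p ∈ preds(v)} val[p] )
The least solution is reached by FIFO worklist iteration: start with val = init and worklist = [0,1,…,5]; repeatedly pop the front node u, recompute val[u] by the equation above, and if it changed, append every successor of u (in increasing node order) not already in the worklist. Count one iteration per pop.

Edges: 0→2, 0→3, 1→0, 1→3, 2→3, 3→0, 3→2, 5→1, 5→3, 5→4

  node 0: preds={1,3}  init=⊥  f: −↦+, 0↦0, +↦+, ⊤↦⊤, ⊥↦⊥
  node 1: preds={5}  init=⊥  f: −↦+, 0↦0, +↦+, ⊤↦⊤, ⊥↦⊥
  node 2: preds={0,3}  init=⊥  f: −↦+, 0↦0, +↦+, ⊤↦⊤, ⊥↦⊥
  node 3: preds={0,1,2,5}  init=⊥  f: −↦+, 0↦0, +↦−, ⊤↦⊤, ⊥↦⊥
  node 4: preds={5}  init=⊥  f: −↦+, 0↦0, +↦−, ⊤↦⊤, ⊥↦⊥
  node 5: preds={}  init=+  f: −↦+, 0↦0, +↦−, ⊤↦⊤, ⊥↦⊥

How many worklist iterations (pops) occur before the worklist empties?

Worklist (11 pops):
  #1 pop 0: in=⊥ → ⊥ (no change)
  #2 pop 1: in=+ → + (was ⊥); enqueue [0]
  #3 pop 2: in=⊥ → ⊥ (no change)
  #4 pop 3: in=+ → − (was ⊥); enqueue [2]
  #5 pop 4: in=+ → − (was ⊥); enqueue []
  #6 pop 5: in=⊥ → + (no change)
  #7 pop 0: in=⊤ → ⊤ (was ⊥); enqueue [3]
  #8 pop 2: in=⊤ → ⊤ (was ⊥); enqueue []
  #9 pop 3: in=⊤ → ⊤ (was −); enqueue [0,2]
  #10 pop 0: in=⊤ → ⊤ (no change)
  #11 pop 2: in=⊤ → ⊤ (no change)

Fixpoint:
  val[0] = ⊤
  val[1] = +
  val[2] = ⊤
  val[3] = ⊤
  val[4] = −
  val[5] = +

11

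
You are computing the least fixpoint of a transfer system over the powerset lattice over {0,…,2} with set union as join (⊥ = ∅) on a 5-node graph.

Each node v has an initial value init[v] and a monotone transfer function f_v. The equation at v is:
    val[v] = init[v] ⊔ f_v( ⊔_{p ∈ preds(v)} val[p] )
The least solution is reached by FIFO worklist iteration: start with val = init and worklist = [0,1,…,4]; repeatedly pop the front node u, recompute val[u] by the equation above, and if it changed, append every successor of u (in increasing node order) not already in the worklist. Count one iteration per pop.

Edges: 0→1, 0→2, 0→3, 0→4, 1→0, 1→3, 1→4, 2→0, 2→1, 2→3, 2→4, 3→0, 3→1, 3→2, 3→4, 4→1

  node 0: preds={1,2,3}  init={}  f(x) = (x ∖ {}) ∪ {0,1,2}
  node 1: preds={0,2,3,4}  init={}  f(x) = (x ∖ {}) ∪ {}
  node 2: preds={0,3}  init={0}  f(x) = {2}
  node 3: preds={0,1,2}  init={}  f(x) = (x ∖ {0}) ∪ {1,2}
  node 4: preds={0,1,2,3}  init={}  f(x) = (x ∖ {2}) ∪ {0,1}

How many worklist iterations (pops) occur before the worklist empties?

Iteration log — 8 steps:
  step 1. node 0  ⊔preds={0}  new={0,1,2}  old={}  +wl: 
  step 2. node 1  ⊔preds={0,1,2}  new={0,1,2}  old={}  +wl: 0
  step 3. node 2  ⊔preds={0,1,2}  new={0,2}  old={0}  +wl: 1
  step 4. node 3  ⊔preds={0,1,2}  new={1,2}  old={}  +wl: 2
  step 5. node 4  ⊔preds={0,1,2}  new={0,1}  old={}  +wl: 
  step 6. node 0  ⊔preds={0,1,2}  new={0,1,2}  stable
  step 7. node 1  ⊔preds={0,1,2}  new={0,1,2}  stable
  step 8. node 2  ⊔preds={0,1,2}  new={0,2}  stable

Least fixpoint reached:
  node 0: {0,1,2}
  node 1: {0,1,2}
  node 2: {0,2}
  node 3: {1,2}
  node 4: {0,1}

8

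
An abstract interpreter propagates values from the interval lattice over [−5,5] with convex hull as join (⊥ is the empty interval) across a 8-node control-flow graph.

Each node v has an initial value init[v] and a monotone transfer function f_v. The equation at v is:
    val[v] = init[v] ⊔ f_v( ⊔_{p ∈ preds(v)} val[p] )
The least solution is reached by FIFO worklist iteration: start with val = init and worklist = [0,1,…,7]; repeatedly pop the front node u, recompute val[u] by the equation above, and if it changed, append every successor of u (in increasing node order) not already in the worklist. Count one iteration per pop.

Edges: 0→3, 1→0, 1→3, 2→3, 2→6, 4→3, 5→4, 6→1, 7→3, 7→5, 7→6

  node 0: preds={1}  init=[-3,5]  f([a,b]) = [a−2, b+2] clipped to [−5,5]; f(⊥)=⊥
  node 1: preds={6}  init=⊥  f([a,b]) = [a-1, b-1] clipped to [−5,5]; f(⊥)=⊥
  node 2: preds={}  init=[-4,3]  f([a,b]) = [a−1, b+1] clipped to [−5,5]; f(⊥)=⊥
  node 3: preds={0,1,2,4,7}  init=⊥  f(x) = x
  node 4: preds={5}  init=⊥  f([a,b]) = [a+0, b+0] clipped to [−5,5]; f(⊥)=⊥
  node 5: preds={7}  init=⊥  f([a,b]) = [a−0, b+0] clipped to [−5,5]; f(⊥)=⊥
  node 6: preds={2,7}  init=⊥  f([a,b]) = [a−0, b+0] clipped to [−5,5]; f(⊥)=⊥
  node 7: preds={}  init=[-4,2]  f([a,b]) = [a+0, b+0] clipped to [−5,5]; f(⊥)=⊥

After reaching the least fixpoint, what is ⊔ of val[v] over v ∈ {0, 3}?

Worklist (13 pops):
  #1 pop 0: in=⊥ → [-3,5] (no change)
  #2 pop 1: in=⊥ → ⊥ (no change)
  #3 pop 2: in=⊥ → [-4,3] (no change)
  #4 pop 3: in=[-4,5] → [-4,5] (was ⊥); enqueue []
  #5 pop 4: in=⊥ → ⊥ (no change)
  #6 pop 5: in=[-4,2] → [-4,2] (was ⊥); enqueue [4]
  #7 pop 6: in=[-4,3] → [-4,3] (was ⊥); enqueue [1]
  #8 pop 7: in=⊥ → [-4,2] (no change)
  #9 pop 4: in=[-4,2] → [-4,2] (was ⊥); enqueue [3]
  #10 pop 1: in=[-4,3] → [-5,2] (was ⊥); enqueue [0]
  #11 pop 3: in=[-5,5] → [-5,5] (was [-4,5]); enqueue []
  #12 pop 0: in=[-5,2] → [-5,5] (was [-3,5]); enqueue [3]
  #13 pop 3: in=[-5,5] → [-5,5] (no change)

Fixpoint:
  val[0] = [-5,5]
  val[1] = [-5,2]
  val[2] = [-4,3]
  val[3] = [-5,5]
  val[4] = [-4,2]
  val[5] = [-4,2]
  val[6] = [-4,3]
  val[7] = [-4,2]

[-5,5]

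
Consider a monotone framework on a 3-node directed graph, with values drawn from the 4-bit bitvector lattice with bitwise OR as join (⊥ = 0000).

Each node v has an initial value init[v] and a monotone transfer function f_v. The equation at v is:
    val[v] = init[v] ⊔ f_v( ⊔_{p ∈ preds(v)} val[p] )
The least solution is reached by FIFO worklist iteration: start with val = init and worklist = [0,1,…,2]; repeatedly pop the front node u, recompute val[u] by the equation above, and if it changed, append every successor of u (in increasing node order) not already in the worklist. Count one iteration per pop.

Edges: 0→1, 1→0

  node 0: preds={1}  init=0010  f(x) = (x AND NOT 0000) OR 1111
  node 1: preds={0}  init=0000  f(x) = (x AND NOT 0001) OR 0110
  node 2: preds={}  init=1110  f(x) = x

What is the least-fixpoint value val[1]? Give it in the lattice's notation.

Trace (4 dequeues):
  [1] u=0 | in 0000 | out 1111 | prev 0010 | push {}
  [2] u=1 | in 1111 | out 1110 | prev 0000 | push {0}
  [3] u=2 | in 0000 | out 1110 | ==
  [4] u=0 | in 1110 | out 1111 | ==

Converged values:
  [0] 1111
  [1] 1110
  [2] 1110

1110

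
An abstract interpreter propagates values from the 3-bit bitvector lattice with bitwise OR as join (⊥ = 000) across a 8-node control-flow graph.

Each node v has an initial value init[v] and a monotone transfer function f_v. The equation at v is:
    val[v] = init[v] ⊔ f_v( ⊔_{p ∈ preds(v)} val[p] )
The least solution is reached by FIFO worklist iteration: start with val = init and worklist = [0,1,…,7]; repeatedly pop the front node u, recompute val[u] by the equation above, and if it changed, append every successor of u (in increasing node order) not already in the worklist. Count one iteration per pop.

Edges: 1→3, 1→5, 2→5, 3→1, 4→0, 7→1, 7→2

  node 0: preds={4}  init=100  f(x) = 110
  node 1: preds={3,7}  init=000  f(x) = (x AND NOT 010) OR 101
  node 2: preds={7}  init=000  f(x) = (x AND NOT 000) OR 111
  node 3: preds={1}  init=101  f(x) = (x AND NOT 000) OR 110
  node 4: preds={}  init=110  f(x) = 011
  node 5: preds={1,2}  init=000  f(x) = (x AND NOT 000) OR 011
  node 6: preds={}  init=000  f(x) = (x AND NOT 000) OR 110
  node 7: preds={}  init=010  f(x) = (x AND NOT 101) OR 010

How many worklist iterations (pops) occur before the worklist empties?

10

Iteration log — 10 steps:
  step 1. node 0  ⊔preds=110  new=110  old=100  +wl: 
  step 2. node 1  ⊔preds=111  new=101  old=000  +wl: 
  step 3. node 2  ⊔preds=010  new=111  old=000  +wl: 
  step 4. node 3  ⊔preds=101  new=111  old=101  +wl: 1
  step 5. node 4  ⊔preds=000  new=111  old=110  +wl: 0
  step 6. node 5  ⊔preds=111  new=111  old=000  +wl: 
  step 7. node 6  ⊔preds=000  new=110  old=000  +wl: 
  step 8. node 7  ⊔preds=000  new=010  stable
  step 9. node 1  ⊔preds=111  new=101  stable
  step 10. node 0  ⊔preds=111  new=110  stable

Least fixpoint reached:
  node 0: 110
  node 1: 101
  node 2: 111
  node 3: 111
  node 4: 111
  node 5: 111
  node 6: 110
  node 7: 010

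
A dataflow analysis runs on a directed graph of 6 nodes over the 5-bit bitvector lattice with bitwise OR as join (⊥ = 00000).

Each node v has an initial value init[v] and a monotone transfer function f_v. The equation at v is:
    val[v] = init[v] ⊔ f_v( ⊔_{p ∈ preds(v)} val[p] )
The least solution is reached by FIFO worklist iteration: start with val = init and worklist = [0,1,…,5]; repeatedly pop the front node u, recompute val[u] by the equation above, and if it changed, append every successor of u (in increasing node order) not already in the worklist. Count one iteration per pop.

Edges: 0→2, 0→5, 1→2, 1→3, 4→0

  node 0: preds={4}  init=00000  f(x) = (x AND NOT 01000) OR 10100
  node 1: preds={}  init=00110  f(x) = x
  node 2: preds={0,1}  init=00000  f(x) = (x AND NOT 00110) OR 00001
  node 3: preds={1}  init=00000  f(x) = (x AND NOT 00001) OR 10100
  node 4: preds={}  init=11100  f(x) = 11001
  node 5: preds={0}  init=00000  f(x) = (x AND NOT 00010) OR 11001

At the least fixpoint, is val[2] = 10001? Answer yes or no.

yes

Worklist (9 pops):
  #1 pop 0: in=11100 → 10100 (was 00000); enqueue []
  #2 pop 1: in=00000 → 00110 (no change)
  #3 pop 2: in=10110 → 10001 (was 00000); enqueue []
  #4 pop 3: in=00110 → 10110 (was 00000); enqueue []
  #5 pop 4: in=00000 → 11101 (was 11100); enqueue [0]
  #6 pop 5: in=10100 → 11101 (was 00000); enqueue []
  #7 pop 0: in=11101 → 10101 (was 10100); enqueue [2,5]
  #8 pop 2: in=10111 → 10001 (no change)
  #9 pop 5: in=10101 → 11101 (no change)

Fixpoint:
  val[0] = 10101
  val[1] = 00110
  val[2] = 10001
  val[3] = 10110
  val[4] = 11101
  val[5] = 11101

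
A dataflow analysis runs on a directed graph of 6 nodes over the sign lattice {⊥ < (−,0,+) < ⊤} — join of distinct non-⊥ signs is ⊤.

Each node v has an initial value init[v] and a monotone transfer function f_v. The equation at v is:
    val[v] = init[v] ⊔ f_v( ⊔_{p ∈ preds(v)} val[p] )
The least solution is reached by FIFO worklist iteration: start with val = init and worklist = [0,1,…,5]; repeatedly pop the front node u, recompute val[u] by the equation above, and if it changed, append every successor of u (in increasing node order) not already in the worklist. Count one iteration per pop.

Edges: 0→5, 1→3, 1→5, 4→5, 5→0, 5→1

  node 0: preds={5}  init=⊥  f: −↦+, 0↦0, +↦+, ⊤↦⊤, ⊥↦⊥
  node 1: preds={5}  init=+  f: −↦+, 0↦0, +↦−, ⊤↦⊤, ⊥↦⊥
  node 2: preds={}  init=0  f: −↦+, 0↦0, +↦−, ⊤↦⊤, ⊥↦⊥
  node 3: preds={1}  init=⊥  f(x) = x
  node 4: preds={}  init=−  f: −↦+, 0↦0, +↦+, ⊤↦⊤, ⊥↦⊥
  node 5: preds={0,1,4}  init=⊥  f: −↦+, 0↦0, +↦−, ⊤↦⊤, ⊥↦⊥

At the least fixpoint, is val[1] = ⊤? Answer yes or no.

yes

Trace (10 dequeues):
  [1] u=0 | in ⊥ | out ⊥ | ==
  [2] u=1 | in ⊥ | out + | ==
  [3] u=2 | in ⊥ | out 0 | ==
  [4] u=3 | in + | out + | prev ⊥ | push {}
  [5] u=4 | in ⊥ | out − | ==
  [6] u=5 | in ⊤ | out ⊤ | prev ⊥ | push {0,1}
  [7] u=0 | in ⊤ | out ⊤ | prev ⊥ | push {5}
  [8] u=1 | in ⊤ | out ⊤ | prev + | push {3}
  [9] u=5 | in ⊤ | out ⊤ | ==
  [10] u=3 | in ⊤ | out ⊤ | prev + | push {}

Converged values:
  [0] ⊤
  [1] ⊤
  [2] 0
  [3] ⊤
  [4] −
  [5] ⊤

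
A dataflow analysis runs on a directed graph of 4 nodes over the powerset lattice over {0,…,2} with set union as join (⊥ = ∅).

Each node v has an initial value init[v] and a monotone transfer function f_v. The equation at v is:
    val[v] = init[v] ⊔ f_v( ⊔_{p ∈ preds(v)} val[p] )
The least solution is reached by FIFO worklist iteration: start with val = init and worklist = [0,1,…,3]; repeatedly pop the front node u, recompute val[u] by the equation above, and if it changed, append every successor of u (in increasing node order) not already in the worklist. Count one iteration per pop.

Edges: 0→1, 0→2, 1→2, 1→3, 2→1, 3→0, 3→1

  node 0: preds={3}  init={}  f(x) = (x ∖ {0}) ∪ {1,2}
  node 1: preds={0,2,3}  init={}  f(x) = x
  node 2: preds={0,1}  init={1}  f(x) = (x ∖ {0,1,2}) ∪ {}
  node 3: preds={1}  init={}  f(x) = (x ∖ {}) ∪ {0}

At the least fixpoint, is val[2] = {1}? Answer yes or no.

Trace (8 dequeues):
  [1] u=0 | in {} | out {1,2} | prev {} | push {}
  [2] u=1 | in {1,2} | out {1,2} | prev {} | push {}
  [3] u=2 | in {1,2} | out {1} | ==
  [4] u=3 | in {1,2} | out {0,1,2} | prev {} | push {0,1}
  [5] u=0 | in {0,1,2} | out {1,2} | ==
  [6] u=1 | in {0,1,2} | out {0,1,2} | prev {1,2} | push {2,3}
  [7] u=2 | in {0,1,2} | out {1} | ==
  [8] u=3 | in {0,1,2} | out {0,1,2} | ==

Converged values:
  [0] {1,2}
  [1] {0,1,2}
  [2] {1}
  [3] {0,1,2}

yes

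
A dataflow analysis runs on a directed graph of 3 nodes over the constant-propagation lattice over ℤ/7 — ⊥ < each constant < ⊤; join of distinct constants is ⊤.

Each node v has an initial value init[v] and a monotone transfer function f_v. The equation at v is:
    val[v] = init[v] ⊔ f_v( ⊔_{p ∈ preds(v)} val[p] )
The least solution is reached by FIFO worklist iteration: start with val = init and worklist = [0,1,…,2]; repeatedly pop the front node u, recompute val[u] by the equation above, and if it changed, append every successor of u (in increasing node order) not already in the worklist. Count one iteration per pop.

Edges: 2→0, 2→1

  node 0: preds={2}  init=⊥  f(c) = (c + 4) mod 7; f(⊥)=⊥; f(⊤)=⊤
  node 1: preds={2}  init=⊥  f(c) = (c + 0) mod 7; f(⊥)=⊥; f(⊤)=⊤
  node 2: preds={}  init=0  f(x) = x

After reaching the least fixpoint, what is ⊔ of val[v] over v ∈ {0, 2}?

⊤

Iteration log — 3 steps:
  step 1. node 0  ⊔preds=0  new=4  old=⊥  +wl: 
  step 2. node 1  ⊔preds=0  new=0  old=⊥  +wl: 
  step 3. node 2  ⊔preds=⊥  new=0  stable

Least fixpoint reached:
  node 0: 4
  node 1: 0
  node 2: 0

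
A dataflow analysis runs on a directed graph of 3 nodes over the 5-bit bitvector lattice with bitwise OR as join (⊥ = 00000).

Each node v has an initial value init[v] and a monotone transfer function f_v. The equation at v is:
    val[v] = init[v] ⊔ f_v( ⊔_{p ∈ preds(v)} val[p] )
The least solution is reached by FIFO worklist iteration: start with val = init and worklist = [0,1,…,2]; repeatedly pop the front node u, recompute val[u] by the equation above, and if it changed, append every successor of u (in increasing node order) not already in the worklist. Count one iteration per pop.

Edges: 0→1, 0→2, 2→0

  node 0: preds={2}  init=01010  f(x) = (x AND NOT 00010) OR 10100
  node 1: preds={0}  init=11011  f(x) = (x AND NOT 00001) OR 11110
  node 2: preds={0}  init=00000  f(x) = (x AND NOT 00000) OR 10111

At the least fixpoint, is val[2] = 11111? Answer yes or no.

Trace (6 dequeues):
  [1] u=0 | in 00000 | out 11110 | prev 01010 | push {}
  [2] u=1 | in 11110 | out 11111 | prev 11011 | push {}
  [3] u=2 | in 11110 | out 11111 | prev 00000 | push {0}
  [4] u=0 | in 11111 | out 11111 | prev 11110 | push {1,2}
  [5] u=1 | in 11111 | out 11111 | ==
  [6] u=2 | in 11111 | out 11111 | ==

Converged values:
  [0] 11111
  [1] 11111
  [2] 11111

yes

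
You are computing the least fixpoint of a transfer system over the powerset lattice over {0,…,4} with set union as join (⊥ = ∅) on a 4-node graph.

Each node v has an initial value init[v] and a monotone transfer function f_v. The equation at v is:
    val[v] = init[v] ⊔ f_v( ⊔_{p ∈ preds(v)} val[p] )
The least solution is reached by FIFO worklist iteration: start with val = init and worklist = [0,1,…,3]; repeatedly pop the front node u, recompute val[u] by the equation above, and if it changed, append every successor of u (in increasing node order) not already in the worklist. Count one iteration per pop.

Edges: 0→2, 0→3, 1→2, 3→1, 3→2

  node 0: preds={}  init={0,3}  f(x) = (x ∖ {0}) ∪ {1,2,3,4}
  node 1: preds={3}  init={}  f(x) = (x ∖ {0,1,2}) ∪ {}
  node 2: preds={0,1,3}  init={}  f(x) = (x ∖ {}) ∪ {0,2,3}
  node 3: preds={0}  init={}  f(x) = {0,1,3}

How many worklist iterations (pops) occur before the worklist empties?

6

Iteration log — 6 steps:
  step 1. node 0  ⊔preds={}  new={0,1,2,3,4}  old={0,3}  +wl: 
  step 2. node 1  ⊔preds={}  new={}  stable
  step 3. node 2  ⊔preds={0,1,2,3,4}  new={0,1,2,3,4}  old={}  +wl: 
  step 4. node 3  ⊔preds={0,1,2,3,4}  new={0,1,3}  old={}  +wl: 1,2
  step 5. node 1  ⊔preds={0,1,3}  new={3}  old={}  +wl: 
  step 6. node 2  ⊔preds={0,1,2,3,4}  new={0,1,2,3,4}  stable

Least fixpoint reached:
  node 0: {0,1,2,3,4}
  node 1: {3}
  node 2: {0,1,2,3,4}
  node 3: {0,1,3}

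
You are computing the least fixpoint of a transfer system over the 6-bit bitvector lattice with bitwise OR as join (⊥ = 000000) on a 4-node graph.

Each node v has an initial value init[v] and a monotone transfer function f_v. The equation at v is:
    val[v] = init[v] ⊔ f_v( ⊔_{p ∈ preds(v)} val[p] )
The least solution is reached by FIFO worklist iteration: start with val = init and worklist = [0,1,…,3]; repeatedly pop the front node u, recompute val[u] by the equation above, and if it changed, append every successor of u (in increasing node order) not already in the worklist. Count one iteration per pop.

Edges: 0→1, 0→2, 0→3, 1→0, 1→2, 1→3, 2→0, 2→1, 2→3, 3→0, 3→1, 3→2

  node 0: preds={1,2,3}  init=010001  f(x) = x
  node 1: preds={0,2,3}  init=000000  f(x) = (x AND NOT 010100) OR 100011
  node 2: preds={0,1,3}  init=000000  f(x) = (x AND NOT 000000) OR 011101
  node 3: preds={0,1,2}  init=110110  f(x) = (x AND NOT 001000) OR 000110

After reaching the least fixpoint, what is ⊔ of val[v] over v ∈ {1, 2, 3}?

Iteration log — 9 steps:
  step 1. node 0  ⊔preds=110110  new=110111  old=010001  +wl: 
  step 2. node 1  ⊔preds=110111  new=100011  old=000000  +wl: 0
  step 3. node 2  ⊔preds=110111  new=111111  old=000000  +wl: 1
  step 4. node 3  ⊔preds=111111  new=110111  old=110110  +wl: 2
  step 5. node 0  ⊔preds=111111  new=111111  old=110111  +wl: 3
  step 6. node 1  ⊔preds=111111  new=101011  old=100011  +wl: 0
  step 7. node 2  ⊔preds=111111  new=111111  stable
  step 8. node 3  ⊔preds=111111  new=110111  stable
  step 9. node 0  ⊔preds=111111  new=111111  stable

Least fixpoint reached:
  node 0: 111111
  node 1: 101011
  node 2: 111111
  node 3: 110111

111111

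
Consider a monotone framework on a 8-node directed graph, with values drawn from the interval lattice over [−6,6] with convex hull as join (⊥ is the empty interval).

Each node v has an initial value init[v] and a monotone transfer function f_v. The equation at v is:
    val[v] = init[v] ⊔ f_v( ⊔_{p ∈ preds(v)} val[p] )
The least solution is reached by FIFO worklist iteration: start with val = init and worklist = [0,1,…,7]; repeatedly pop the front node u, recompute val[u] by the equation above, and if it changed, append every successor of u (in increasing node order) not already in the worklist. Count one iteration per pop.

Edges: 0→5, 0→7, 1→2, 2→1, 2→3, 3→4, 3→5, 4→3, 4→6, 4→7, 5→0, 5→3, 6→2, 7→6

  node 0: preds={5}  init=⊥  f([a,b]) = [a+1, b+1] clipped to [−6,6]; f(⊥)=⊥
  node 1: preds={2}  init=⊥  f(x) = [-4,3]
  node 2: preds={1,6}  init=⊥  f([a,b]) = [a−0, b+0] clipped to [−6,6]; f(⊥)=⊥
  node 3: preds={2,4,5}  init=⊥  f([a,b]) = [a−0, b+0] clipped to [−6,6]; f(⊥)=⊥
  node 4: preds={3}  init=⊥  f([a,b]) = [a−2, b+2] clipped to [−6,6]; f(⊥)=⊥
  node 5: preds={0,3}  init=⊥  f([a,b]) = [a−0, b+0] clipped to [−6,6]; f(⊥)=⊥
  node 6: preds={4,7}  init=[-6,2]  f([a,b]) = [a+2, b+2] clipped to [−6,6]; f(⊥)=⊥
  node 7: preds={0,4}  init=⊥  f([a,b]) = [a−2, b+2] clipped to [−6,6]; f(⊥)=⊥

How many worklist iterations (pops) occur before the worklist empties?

Worklist (25 pops):
  #1 pop 0: in=⊥ → ⊥ (no change)
  #2 pop 1: in=⊥ → [-4,3] (was ⊥); enqueue []
  #3 pop 2: in=[-6,3] → [-6,3] (was ⊥); enqueue [1]
  #4 pop 3: in=[-6,3] → [-6,3] (was ⊥); enqueue []
  #5 pop 4: in=[-6,3] → [-6,5] (was ⊥); enqueue [3]
  #6 pop 5: in=[-6,3] → [-6,3] (was ⊥); enqueue [0]
  #7 pop 6: in=[-6,5] → [-6,6] (was [-6,2]); enqueue [2]
  #8 pop 7: in=[-6,5] → [-6,6] (was ⊥); enqueue [6]
  #9 pop 1: in=[-6,3] → [-4,3] (no change)
  #10 pop 3: in=[-6,5] → [-6,5] (was [-6,3]); enqueue [4,5]
  #11 pop 0: in=[-6,3] → [-5,4] (was ⊥); enqueue [7]
  #12 pop 2: in=[-6,6] → [-6,6] (was [-6,3]); enqueue [1,3]
  #13 pop 6: in=[-6,6] → [-6,6] (no change)
  #14 pop 4: in=[-6,5] → [-6,6] (was [-6,5]); enqueue [6]
  #15 pop 5: in=[-6,5] → [-6,5] (was [-6,3]); enqueue [0]
  #16 pop 7: in=[-6,6] → [-6,6] (no change)
  #17 pop 1: in=[-6,6] → [-4,3] (no change)
  #18 pop 3: in=[-6,6] → [-6,6] (was [-6,5]); enqueue [4,5]
  #19 pop 6: in=[-6,6] → [-6,6] (no change)
  #20 pop 0: in=[-6,5] → [-5,6] (was [-5,4]); enqueue [7]
  #21 pop 4: in=[-6,6] → [-6,6] (no change)
  #22 pop 5: in=[-6,6] → [-6,6] (was [-6,5]); enqueue [0,3]
  #23 pop 7: in=[-6,6] → [-6,6] (no change)
  #24 pop 0: in=[-6,6] → [-5,6] (no change)
  #25 pop 3: in=[-6,6] → [-6,6] (no change)

Fixpoint:
  val[0] = [-5,6]
  val[1] = [-4,3]
  val[2] = [-6,6]
  val[3] = [-6,6]
  val[4] = [-6,6]
  val[5] = [-6,6]
  val[6] = [-6,6]
  val[7] = [-6,6]

25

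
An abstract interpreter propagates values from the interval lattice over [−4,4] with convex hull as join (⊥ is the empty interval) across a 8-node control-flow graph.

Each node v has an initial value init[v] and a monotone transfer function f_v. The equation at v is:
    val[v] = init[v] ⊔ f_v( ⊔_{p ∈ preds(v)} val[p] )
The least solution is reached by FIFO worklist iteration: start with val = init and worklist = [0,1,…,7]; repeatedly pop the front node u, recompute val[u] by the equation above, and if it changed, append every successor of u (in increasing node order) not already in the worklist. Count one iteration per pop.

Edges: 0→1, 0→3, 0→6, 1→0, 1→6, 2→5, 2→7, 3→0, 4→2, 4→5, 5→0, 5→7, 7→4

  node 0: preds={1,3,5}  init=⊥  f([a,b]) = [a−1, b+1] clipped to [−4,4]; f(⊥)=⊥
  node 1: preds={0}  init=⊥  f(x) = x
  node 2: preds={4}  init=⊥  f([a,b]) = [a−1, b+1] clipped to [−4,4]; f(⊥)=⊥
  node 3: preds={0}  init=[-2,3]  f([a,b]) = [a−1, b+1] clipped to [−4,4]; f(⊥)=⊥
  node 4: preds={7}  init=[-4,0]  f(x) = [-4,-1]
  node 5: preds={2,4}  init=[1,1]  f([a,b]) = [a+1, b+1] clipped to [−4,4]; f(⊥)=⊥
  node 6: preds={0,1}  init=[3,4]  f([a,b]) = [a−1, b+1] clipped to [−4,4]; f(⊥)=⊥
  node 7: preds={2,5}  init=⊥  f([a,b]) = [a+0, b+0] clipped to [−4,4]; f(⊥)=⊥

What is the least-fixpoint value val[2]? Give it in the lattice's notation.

[-4,1]

Trace (14 dequeues):
  [1] u=0 | in [-2,3] | out [-3,4] | prev ⊥ | push {}
  [2] u=1 | in [-3,4] | out [-3,4] | prev ⊥ | push {0}
  [3] u=2 | in [-4,0] | out [-4,1] | prev ⊥ | push {}
  [4] u=3 | in [-3,4] | out [-4,4] | prev [-2,3] | push {}
  [5] u=4 | in ⊥ | out [-4,0] | ==
  [6] u=5 | in [-4,1] | out [-3,2] | prev [1,1] | push {}
  [7] u=6 | in [-3,4] | out [-4,4] | prev [3,4] | push {}
  [8] u=7 | in [-4,2] | out [-4,2] | prev ⊥ | push {4}
  [9] u=0 | in [-4,4] | out [-4,4] | prev [-3,4] | push {1,3,6}
  [10] u=4 | in [-4,2] | out [-4,0] | ==
  [11] u=1 | in [-4,4] | out [-4,4] | prev [-3,4] | push {0}
  [12] u=3 | in [-4,4] | out [-4,4] | ==
  [13] u=6 | in [-4,4] | out [-4,4] | ==
  [14] u=0 | in [-4,4] | out [-4,4] | ==

Converged values:
  [0] [-4,4]
  [1] [-4,4]
  [2] [-4,1]
  [3] [-4,4]
  [4] [-4,0]
  [5] [-3,2]
  [6] [-4,4]
  [7] [-4,2]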